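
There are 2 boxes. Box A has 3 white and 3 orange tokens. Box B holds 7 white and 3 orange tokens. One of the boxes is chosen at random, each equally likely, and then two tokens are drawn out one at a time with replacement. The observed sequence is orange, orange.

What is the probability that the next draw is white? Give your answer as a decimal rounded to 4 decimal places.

Under each hypothesis, the probability of the observed sequence is: P(data | box A) = (3/6)(3/6) = 1/4; P(data | box B) = (3/10)(3/10) = 9/100.
The prior-weighted likelihoods are 1/2 · 1/4 = 1/8, 1/2 · 9/100 = 9/200; with total 17/100.
Dividing through by the total gives posterior P(box A | data) = 25/34, P(box B | data) = 9/34.
So P(white next | data) = Σ P(white next | H) P(H | data) = (1/2)(25/34) + (7/10)(9/34) = 47/85.

0.5529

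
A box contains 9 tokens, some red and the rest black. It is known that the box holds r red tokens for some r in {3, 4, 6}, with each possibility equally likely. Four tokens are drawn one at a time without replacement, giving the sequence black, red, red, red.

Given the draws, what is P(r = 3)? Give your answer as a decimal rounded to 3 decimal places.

0.070

For each hypothesis, P(data | H) works out to: P(data | r = 3) = (6/9)(3/8)(2/7)(1/6) = 1/84; P(data | r = 4) = (5/9)(4/8)(3/7)(2/6) = 5/126; P(data | r = 6) = (3/9)(6/8)(5/7)(4/6) = 5/42.
The prior-weighted likelihoods are 1/3 · 1/84 = 1/252, 1/3 · 5/126 = 5/378, 1/3 · 5/42 = 5/126; with total 43/756.
By Bayes' rule, P(r = 3 | data) = (1/252) / (43/756) = 3/43.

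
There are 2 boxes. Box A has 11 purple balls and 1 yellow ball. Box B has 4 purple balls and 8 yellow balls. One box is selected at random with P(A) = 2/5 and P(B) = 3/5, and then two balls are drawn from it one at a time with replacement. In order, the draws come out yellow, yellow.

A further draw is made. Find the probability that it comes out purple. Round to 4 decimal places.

0.3393

Compute the likelihood of the observed sequence for each case: P(data | box A) = (1/12)(1/12) = 1/144; P(data | box B) = (8/12)(8/12) = 4/9.
Multiplying each by its prior: 2/5 · 1/144 = 1/360, 3/5 · 4/9 = 4/15; summing to 97/360.
Dividing through by the total gives posterior P(box A | data) = 0.010309, P(box B | data) = 0.98969.
The predictive probability is P(purple next | data) = (11/12)(0.010309) + (1/3)(0.98969) = 0.33935.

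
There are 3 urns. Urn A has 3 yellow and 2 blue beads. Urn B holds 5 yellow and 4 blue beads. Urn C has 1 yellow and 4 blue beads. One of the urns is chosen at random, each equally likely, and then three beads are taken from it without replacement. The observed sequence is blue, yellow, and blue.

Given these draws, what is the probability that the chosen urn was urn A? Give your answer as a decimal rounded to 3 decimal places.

Under each hypothesis, the probability of the observed sequence is: P(data | urn A) = (2/5)(3/4)(1/3) = 1/10; P(data | urn B) = (4/9)(5/8)(3/7) = 5/42; P(data | urn C) = (4/5)(1/4)(3/3) = 1/5.
Weighting by the prior gives 1/3 · 1/10 = 1/30, 1/3 · 5/42 = 5/126, 1/3 · 1/5 = 1/15; these sum to 44/315.
Hence P(urn A | data) = (1/30) / (44/315) = 21/88.

0.239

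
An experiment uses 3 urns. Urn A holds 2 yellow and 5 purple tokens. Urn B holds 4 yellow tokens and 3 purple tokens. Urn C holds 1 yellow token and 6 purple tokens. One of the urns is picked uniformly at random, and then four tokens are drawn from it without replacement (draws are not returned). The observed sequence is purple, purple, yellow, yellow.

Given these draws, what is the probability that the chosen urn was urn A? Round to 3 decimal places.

For each hypothesis, P(data | H) works out to: P(data | urn A) = (5/7)(4/6)(2/5)(1/4) = 1/21; P(data | urn B) = (3/7)(2/6)(4/5)(3/4) = 3/35; P(data | urn C) = (6/7)(5/6)(1/5)(0/4) = 0.
Weighting by the prior gives 1/3 · 1/21 = 1/63, 1/3 · 3/35 = 1/35, 1/3 · 0 = 0; these sum to 2/45.
By Bayes' rule, P(urn A | data) = (1/63) / (2/45) = 5/14.

0.357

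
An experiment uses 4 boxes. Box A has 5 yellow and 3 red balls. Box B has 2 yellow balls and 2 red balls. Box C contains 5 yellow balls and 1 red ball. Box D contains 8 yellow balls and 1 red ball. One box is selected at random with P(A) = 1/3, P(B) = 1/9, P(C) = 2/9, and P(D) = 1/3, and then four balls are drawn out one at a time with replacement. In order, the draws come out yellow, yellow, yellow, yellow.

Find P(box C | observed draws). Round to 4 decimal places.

Compute the likelihood of the observed sequence for each case: P(data | box A) = (5/8)(5/8)(5/8)(5/8) = 0.15259; P(data | box B) = (2/4)(2/4)(2/4)(2/4) = 0.0625; P(data | box C) = (5/6)(5/6)(5/6)(5/6) = 0.48225; P(data | box D) = (8/9)(8/9)(8/9)(8/9) = 0.6243.
The prior-weighted likelihoods are 1/3 · 0.15259 = 0.050863, 1/9 · 0.0625 = 0.0069444, 2/9 · 0.48225 = 0.10717, 1/3 · 0.6243 = 0.2081; summing to 0.37307.
By Bayes' rule, P(box C | data) = (0.10717) / (0.37307) = 0.28726.

0.2873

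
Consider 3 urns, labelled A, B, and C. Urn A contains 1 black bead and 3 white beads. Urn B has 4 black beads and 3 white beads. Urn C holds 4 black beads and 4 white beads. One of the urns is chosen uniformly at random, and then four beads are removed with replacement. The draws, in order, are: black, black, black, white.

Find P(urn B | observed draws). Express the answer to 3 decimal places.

0.519

For each hypothesis, P(data | H) works out to: P(data | urn A) = (1/4)(1/4)(1/4)(3/4) = 0.011719; P(data | urn B) = (4/7)(4/7)(4/7)(3/7) = 0.079967; P(data | urn C) = (4/8)(4/8)(4/8)(4/8) = 0.0625.
The prior-weighted likelihoods are 1/3 · 0.011719 = 0.0039062, 1/3 · 0.079967 = 0.026656, 1/3 · 0.0625 = 0.020833; with total 0.051395.
Hence P(urn B | data) = (0.026656) / (0.051395) = 0.51864.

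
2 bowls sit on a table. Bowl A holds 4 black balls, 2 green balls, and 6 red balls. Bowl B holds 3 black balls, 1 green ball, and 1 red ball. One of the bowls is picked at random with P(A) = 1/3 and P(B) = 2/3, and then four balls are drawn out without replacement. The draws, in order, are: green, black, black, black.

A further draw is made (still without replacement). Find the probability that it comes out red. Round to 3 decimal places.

0.990

Compute the likelihood of the observed sequence for each case: P(data | bowl A) = (2/12)(4/11)(3/10)(2/9) = 0.0040404; P(data | bowl B) = (1/5)(3/4)(2/3)(1/2) = 0.05.
Weighting by the prior gives 1/3 · 0.0040404 = 0.0013468, 2/3 · 0.05 = 0.033333; these sum to 0.03468.
Dividing through by the total gives posterior P(bowl A | data) = 0.038835, P(bowl B | data) = 0.96117.
Averaging over the posterior, P(red next | data) = (3/4)(0.038835) + (1)(0.96117) = 0.99029.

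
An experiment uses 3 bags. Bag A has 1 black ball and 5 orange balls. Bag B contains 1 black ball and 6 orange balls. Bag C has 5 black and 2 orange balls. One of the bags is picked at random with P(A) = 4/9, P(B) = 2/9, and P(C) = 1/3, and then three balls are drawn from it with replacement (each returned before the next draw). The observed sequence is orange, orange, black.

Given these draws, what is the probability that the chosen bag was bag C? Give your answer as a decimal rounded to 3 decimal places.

For each hypothesis, P(data | H) works out to: P(data | bag A) = (5/6)(5/6)(1/6) = 0.11574; P(data | bag B) = (6/7)(6/7)(1/7) = 0.10496; P(data | bag C) = (2/7)(2/7)(5/7) = 0.058309.
Weighting by the prior gives 4/9 · 0.11574 = 0.05144, 2/9 · 0.10496 = 0.023324, 1/3 · 0.058309 = 0.019436; summing to 0.0942.
By Bayes' rule, P(bag C | data) = (0.019436) / (0.0942) = 0.20633.

0.206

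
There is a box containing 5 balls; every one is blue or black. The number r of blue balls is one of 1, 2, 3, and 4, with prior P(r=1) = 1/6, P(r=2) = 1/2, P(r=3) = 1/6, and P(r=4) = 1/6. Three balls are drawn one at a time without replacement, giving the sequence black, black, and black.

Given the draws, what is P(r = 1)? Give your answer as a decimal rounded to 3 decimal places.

0.571

Under each hypothesis, the probability of the observed sequence is: P(data | r = 1) = (4/5)(3/4)(2/3) = 2/5; P(data | r = 2) = (3/5)(2/4)(1/3) = 1/10; P(data | r = 3) = (2/5)(1/4)(0/3) = 0; P(data | r = 4) = (1/5)(0/4) = 0.
Weighting by the prior gives 1/6 · 2/5 = 1/15, 1/2 · 1/10 = 1/20, 1/6 · 0 = 0, 1/6 · 0 = 0; with total 7/60.
By Bayes' rule, P(r = 1 | data) = (1/15) / (7/60) = 4/7.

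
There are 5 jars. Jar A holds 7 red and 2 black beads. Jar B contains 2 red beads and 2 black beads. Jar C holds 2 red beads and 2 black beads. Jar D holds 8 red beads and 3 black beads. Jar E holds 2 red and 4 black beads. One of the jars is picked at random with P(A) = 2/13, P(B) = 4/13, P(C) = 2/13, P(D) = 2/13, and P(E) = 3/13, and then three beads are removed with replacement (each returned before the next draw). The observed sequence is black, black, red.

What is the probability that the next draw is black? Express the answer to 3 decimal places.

0.520

The likelihood of the observed sequence under each hypothesis: P(data | jar A) = (2/9)(2/9)(7/9) = 0.038409; P(data | jar B) = (2/4)(2/4)(2/4) = 0.125; P(data | jar C) = (2/4)(2/4)(2/4) = 0.125; P(data | jar D) = (3/11)(3/11)(8/11) = 0.054095; P(data | jar E) = (4/6)(4/6)(2/6) = 0.14815.
The prior-weighted likelihoods are 2/13 · 0.038409 = 0.005909, 4/13 · 0.125 = 0.038462, 2/13 · 0.125 = 0.019231, 2/13 · 0.054095 = 0.0083223, 3/13 · 0.14815 = 0.034188; summing to 0.10611.
Normalising, the posterior is P(jar A | data) = 0.055687, P(jar B | data) = 0.36246, P(jar C | data) = 0.18123, P(jar D | data) = 0.078429, P(jar E | data) = 0.32219.
So P(black next | data) = Σ P(black next | H) P(H | data) = (2/9)(0.055687) + (1/2)(0.36246) + (1/2)(0.18123) + (3/11)(0.078429) + (2/3)(0.32219) = 0.5204.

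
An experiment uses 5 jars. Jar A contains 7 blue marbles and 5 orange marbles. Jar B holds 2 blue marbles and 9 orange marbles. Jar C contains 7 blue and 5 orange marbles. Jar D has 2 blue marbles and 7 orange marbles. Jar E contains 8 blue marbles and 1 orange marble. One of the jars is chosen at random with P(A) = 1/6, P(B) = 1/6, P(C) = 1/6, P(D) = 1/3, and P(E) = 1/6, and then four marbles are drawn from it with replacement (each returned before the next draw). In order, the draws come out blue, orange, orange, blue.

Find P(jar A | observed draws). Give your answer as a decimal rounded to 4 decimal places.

Compute the likelihood of the observed sequence for each case: P(data | jar A) = (7/12)(5/12)(5/12)(7/12) = 0.059076; P(data | jar B) = (2/11)(9/11)(9/11)(2/11) = 0.02213; P(data | jar C) = (7/12)(5/12)(5/12)(7/12) = 0.059076; P(data | jar D) = (2/9)(7/9)(7/9)(2/9) = 0.029873; P(data | jar E) = (8/9)(1/9)(1/9)(8/9) = 0.0097546.
The prior-weighted likelihoods are 1/6 · 0.059076 = 0.009846, 1/6 · 0.02213 = 0.0036883, 1/6 · 0.059076 = 0.009846, 1/3 · 0.029873 = 0.0099578, 1/6 · 0.0097546 = 0.0016258; these sum to 0.034964.
So P(jar A | data) = (0.009846) / (0.034964) = 0.2816.

0.2816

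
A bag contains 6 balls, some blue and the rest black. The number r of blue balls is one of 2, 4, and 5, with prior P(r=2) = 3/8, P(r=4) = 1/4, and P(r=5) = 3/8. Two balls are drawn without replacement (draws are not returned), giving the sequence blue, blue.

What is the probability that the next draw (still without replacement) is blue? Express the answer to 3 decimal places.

Under each hypothesis, the probability of the observed sequence is: P(data | r = 2) = (2/6)(1/5) = 1/15; P(data | r = 4) = (4/6)(3/5) = 2/5; P(data | r = 5) = (5/6)(4/5) = 2/3.
The prior-weighted likelihoods are 3/8 · 1/15 = 1/40, 1/4 · 2/5 = 1/10, 3/8 · 2/3 = 1/4; these sum to 3/8.
Dividing through by the total gives posterior P(r = 2 | data) = 1/15, P(r = 4 | data) = 4/15, P(r = 5 | data) = 2/3.
Averaging over the posterior, P(blue next | data) = (0)(1/15) + (1/2)(4/15) + (3/4)(2/3) = 19/30.

0.633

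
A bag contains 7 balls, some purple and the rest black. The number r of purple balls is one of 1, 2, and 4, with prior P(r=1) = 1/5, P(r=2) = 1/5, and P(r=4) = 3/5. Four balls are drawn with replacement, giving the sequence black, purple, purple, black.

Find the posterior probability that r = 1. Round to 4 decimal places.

0.0634

Compute the likelihood of the observed sequence for each case: P(data | r = 1) = (6/7)(1/7)(1/7)(6/7) = 0.014994; P(data | r = 2) = (5/7)(2/7)(2/7)(5/7) = 0.041649; P(data | r = 4) = (3/7)(4/7)(4/7)(3/7) = 0.059975.
Weighting by the prior gives 1/5 · 0.014994 = 0.0029988, 1/5 · 0.041649 = 0.0083299, 3/5 · 0.059975 = 0.035985; summing to 0.047314.
By Bayes' rule, P(r = 1 | data) = (0.0029988) / (0.047314) = 0.06338.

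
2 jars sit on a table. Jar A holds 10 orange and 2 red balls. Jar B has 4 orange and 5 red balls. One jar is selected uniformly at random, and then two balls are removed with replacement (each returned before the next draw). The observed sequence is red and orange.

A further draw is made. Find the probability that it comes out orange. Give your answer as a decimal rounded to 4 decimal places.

0.5844

The likelihood of the observed sequence under each hypothesis: P(data | jar A) = (2/12)(10/12) = 5/36; P(data | jar B) = (5/9)(4/9) = 20/81.
Weighting by the prior gives 1/2 · 5/36 = 5/72, 1/2 · 20/81 = 10/81; with total 125/648.
The posterior is then P(jar A | data) = 9/25, P(jar B | data) = 16/25.
So P(orange next | data) = Σ P(orange next | H) P(H | data) = (5/6)(9/25) + (4/9)(16/25) = 263/450.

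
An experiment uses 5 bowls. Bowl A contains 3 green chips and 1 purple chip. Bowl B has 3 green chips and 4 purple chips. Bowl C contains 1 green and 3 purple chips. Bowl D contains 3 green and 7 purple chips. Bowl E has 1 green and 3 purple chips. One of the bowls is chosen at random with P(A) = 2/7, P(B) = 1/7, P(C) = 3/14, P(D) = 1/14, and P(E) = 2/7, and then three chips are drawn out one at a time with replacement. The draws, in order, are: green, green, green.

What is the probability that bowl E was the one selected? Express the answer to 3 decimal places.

0.032

Under each hypothesis, the probability of the observed sequence is: P(data | bowl A) = (3/4)(3/4)(3/4) = 0.42188; P(data | bowl B) = (3/7)(3/7)(3/7) = 0.078717; P(data | bowl C) = (1/4)(1/4)(1/4) = 0.015625; P(data | bowl D) = (3/10)(3/10)(3/10) = 0.027; P(data | bowl E) = (1/4)(1/4)(1/4) = 0.015625.
Weighting by the prior gives 2/7 · 0.42188 = 0.12054, 1/7 · 0.078717 = 0.011245, 3/14 · 0.015625 = 0.0033482, 1/14 · 0.027 = 0.0019286, 2/7 · 0.015625 = 0.0044643; with total 0.14152.
By Bayes' rule, P(bowl E | data) = (0.0044643) / (0.14152) = 0.031545.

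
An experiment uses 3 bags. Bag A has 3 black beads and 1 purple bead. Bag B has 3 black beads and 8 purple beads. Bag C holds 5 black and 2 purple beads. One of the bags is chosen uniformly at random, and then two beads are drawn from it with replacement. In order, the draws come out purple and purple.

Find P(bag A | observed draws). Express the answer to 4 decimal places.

For each hypothesis, P(data | H) works out to: P(data | bag A) = (1/4)(1/4) = 0.0625; P(data | bag B) = (8/11)(8/11) = 0.52893; P(data | bag C) = (2/7)(2/7) = 0.081633.
Multiplying each by its prior: 1/3 · 0.0625 = 0.020833, 1/3 · 0.52893 = 0.17631, 1/3 · 0.081633 = 0.027211; summing to 0.22435.
Hence P(bag A | data) = (0.020833) / (0.22435) = 0.09286.

0.0929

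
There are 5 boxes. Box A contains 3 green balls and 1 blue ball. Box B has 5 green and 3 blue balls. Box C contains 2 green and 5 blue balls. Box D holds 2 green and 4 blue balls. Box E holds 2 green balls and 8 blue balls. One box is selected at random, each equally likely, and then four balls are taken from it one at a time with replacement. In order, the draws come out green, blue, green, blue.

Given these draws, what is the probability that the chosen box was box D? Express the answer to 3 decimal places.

For each hypothesis, P(data | H) works out to: P(data | box A) = (3/4)(1/4)(3/4)(1/4) = 0.035156; P(data | box B) = (5/8)(3/8)(5/8)(3/8) = 0.054932; P(data | box C) = (2/7)(5/7)(2/7)(5/7) = 0.041649; P(data | box D) = (2/6)(4/6)(2/6)(4/6) = 0.049383; P(data | box E) = (2/10)(8/10)(2/10)(8/10) = 0.0256.
Multiplying each by its prior: 1/5 · 0.035156 = 0.0070313, 1/5 · 0.054932 = 0.010986, 1/5 · 0.041649 = 0.0083299, 1/5 · 0.049383 = 0.0098765, 1/5 · 0.0256 = 0.00512; these sum to 0.041344.
By Bayes' rule, P(box D | data) = (0.0098765) / (0.041344) = 0.23889.

0.239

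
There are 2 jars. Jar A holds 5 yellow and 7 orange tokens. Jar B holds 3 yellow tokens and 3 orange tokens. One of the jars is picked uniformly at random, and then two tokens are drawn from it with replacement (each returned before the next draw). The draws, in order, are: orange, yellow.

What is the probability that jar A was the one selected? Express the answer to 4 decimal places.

For each hypothesis, P(data | H) works out to: P(data | jar A) = (7/12)(5/12) = 35/144; P(data | jar B) = (3/6)(3/6) = 1/4.
The prior-weighted likelihoods are 1/2 · 35/144 = 35/288, 1/2 · 1/4 = 1/8; summing to 71/288.
By Bayes' rule, P(jar A | data) = (35/288) / (71/288) = 35/71.

0.4930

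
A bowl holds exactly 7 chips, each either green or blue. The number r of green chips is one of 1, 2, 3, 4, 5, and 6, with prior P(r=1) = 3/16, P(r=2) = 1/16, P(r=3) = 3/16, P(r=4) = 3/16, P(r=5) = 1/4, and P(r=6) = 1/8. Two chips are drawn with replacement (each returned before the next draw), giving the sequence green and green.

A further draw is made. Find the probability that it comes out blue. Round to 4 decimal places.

0.3161

Under each hypothesis, the probability of the observed sequence is: P(data | r = 1) = (1/7)(1/7) = 1/49; P(data | r = 2) = (2/7)(2/7) = 4/49; P(data | r = 3) = (3/7)(3/7) = 9/49; P(data | r = 4) = (4/7)(4/7) = 16/49; P(data | r = 5) = (5/7)(5/7) = 25/49; P(data | r = 6) = (6/7)(6/7) = 36/49.
Multiplying each by its prior: 3/16 · 1/49 = 3/784, 1/16 · 4/49 = 1/196, 3/16 · 9/49 = 27/784, 3/16 · 16/49 = 3/49, 1/4 · 25/49 = 25/196, 1/8 · 36/49 = 9/98; summing to 127/392.
Dividing through by the total gives posterior P(r = 1 | data) = 3/254, P(r = 2 | data) = 2/127, P(r = 3 | data) = 27/254, P(r = 4 | data) = 24/127, P(r = 5 | data) = 50/127, P(r = 6 | data) = 36/127.
So P(blue next | data) = Σ P(blue next | H) P(H | data) = (6/7)(3/254) + (5/7)(2/127) + (4/7)(27/254) + (3/7)(24/127) + (2/7)(50/127) + (1/7)(36/127) = 281/889.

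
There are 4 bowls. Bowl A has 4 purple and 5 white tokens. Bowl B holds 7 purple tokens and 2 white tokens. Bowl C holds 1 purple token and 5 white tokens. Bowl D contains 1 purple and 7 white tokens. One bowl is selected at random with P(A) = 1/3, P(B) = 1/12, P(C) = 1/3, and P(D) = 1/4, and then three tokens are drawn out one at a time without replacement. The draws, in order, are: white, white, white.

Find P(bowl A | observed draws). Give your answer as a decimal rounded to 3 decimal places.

0.109

Compute the likelihood of the observed sequence for each case: P(data | bowl A) = (5/9)(4/8)(3/7) = 0.11905; P(data | bowl B) = (2/9)(1/8)(0/7) = 0; P(data | bowl C) = (5/6)(4/5)(3/4) = 0.5; P(data | bowl D) = (7/8)(6/7)(5/6) = 0.625.
Multiplying each by its prior: 1/3 · 0.11905 = 0.039683, 1/12 · 0 = 0, 1/3 · 0.5 = 0.16667, 1/4 · 0.625 = 0.15625; these sum to 0.3626.
Hence P(bowl A | data) = (0.039683) / (0.3626) = 0.10944.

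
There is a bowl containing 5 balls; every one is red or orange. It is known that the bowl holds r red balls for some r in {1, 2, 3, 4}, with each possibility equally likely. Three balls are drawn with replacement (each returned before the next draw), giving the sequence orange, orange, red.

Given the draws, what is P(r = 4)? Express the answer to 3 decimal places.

Compute the likelihood of the observed sequence for each case: P(data | r = 1) = (4/5)(4/5)(1/5) = 16/125; P(data | r = 2) = (3/5)(3/5)(2/5) = 18/125; P(data | r = 3) = (2/5)(2/5)(3/5) = 12/125; P(data | r = 4) = (1/5)(1/5)(4/5) = 4/125.
Weighting by the prior gives 1/4 · 16/125 = 4/125, 1/4 · 18/125 = 9/250, 1/4 · 12/125 = 3/125, 1/4 · 4/125 = 1/125; summing to 1/10.
Therefore the posterior P(r = 4 | data) = (1/125) / (1/10) = 2/25.

0.080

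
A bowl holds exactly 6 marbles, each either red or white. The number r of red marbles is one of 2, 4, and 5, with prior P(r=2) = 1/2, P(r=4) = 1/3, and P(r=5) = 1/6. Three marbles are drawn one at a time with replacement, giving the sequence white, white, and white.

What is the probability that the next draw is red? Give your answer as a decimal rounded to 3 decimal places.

0.361

Under each hypothesis, the probability of the observed sequence is: P(data | r = 2) = (4/6)(4/6)(4/6) = 0.2963; P(data | r = 4) = (2/6)(2/6)(2/6) = 0.037037; P(data | r = 5) = (1/6)(1/6)(1/6) = 0.0046296.
The prior-weighted likelihoods are 1/2 · 0.2963 = 0.14815, 1/3 · 0.037037 = 0.012346, 1/6 · 0.0046296 = 0.0007716; these sum to 0.16127.
The posterior is then P(r = 2 | data) = 0.91866, P(r = 4 | data) = 0.076555, P(r = 5 | data) = 0.0047847.
So P(red next | data) = Σ P(red next | H) P(H | data) = (1/3)(0.91866) + (2/3)(0.076555) + (5/6)(0.0047847) = 0.36124.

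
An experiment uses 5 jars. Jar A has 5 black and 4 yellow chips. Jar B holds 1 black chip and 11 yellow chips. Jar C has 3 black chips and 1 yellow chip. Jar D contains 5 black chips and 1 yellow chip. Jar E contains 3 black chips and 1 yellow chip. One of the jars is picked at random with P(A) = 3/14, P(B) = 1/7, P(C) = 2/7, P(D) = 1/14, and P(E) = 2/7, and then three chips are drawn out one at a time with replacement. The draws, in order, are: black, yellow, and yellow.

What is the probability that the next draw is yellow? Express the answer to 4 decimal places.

The likelihood of the observed sequence under each hypothesis: P(data | jar A) = (5/9)(4/9)(4/9) = 0.10974; P(data | jar B) = (1/12)(11/12)(11/12) = 0.070023; P(data | jar C) = (3/4)(1/4)(1/4) = 0.046875; P(data | jar D) = (5/6)(1/6)(1/6) = 0.023148; P(data | jar E) = (3/4)(1/4)(1/4) = 0.046875.
The prior-weighted likelihoods are 3/14 · 0.10974 = 0.023516, 1/7 · 0.070023 = 0.010003, 2/7 · 0.046875 = 0.013393, 1/14 · 0.023148 = 0.0016534, 2/7 · 0.046875 = 0.013393; with total 0.061958.
Dividing through by the total gives posterior P(jar A | data) = 0.37954, P(jar B | data) = 0.16145, P(jar C | data) = 0.21616, P(jar D | data) = 0.026686, P(jar E | data) = 0.21616.
The predictive probability is P(yellow next | data) = (4/9)(0.37954) + (11/12)(0.16145) + (1/4)(0.21616) + (1/6)(0.026686) + (1/4)(0.21616) = 0.42921.

0.4292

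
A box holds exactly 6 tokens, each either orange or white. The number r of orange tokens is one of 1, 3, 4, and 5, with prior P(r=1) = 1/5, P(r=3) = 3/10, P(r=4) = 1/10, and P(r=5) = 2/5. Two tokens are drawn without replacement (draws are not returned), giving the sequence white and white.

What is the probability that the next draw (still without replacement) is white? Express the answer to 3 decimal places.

The likelihood of the observed sequence under each hypothesis: P(data | r = 1) = (5/6)(4/5) = 2/3; P(data | r = 3) = (3/6)(2/5) = 1/5; P(data | r = 4) = (2/6)(1/5) = 1/15; P(data | r = 5) = (1/6)(0/5) = 0.
Weighting by the prior gives 1/5 · 2/3 = 2/15, 3/10 · 1/5 = 3/50, 1/10 · 1/15 = 1/150, 2/5 · 0 = 0; with total 1/5.
Normalising, the posterior is P(r = 1 | data) = 2/3, P(r = 3 | data) = 3/10, P(r = 4 | data) = 1/30, P(r = 5 | data) = 0.
So P(white next | data) = Σ P(white next | H) P(H | data) = (3/4)(2/3) + (1/4)(3/10) + (0)(1/30) = 23/40.

0.575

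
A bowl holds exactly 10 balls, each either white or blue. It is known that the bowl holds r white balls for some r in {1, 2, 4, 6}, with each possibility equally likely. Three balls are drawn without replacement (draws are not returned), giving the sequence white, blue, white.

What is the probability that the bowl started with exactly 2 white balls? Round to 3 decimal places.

Under each hypothesis, the probability of the observed sequence is: P(data | r = 1) = (1/10)(9/9)(0/8) = 0; P(data | r = 2) = (2/10)(8/9)(1/8) = 1/45; P(data | r = 4) = (4/10)(6/9)(3/8) = 1/10; P(data | r = 6) = (6/10)(4/9)(5/8) = 1/6.
Multiplying each by its prior: 1/4 · 0 = 0, 1/4 · 1/45 = 1/180, 1/4 · 1/10 = 1/40, 1/4 · 1/6 = 1/24; with total 13/180.
Therefore the posterior P(r = 2 | data) = (1/180) / (13/180) = 1/13.

0.077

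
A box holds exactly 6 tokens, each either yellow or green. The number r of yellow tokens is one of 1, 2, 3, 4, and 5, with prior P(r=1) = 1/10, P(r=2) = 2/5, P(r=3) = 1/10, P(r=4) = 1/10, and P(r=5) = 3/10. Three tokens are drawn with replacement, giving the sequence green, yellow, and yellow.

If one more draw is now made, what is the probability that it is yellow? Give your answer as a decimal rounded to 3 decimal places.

0.589

For each hypothesis, P(data | H) works out to: P(data | r = 1) = (5/6)(1/6)(1/6) = 0.023148; P(data | r = 2) = (4/6)(2/6)(2/6) = 0.074074; P(data | r = 3) = (3/6)(3/6)(3/6) = 0.125; P(data | r = 4) = (2/6)(4/6)(4/6) = 0.14815; P(data | r = 5) = (1/6)(5/6)(5/6) = 0.11574.
The prior-weighted likelihoods are 1/10 · 0.023148 = 0.0023148, 2/5 · 0.074074 = 0.02963, 1/10 · 0.125 = 0.0125, 1/10 · 0.14815 = 0.014815, 3/10 · 0.11574 = 0.034722; with total 0.093981.
Dividing through by the total gives posterior P(r = 1 | data) = 0.024631, P(r = 2 | data) = 0.31527, P(r = 3 | data) = 0.133, P(r = 4 | data) = 0.15764, P(r = 5 | data) = 0.36946.
So P(yellow next | data) = Σ P(yellow next | H) P(H | data) = (1/6)(0.024631) + (1/3)(0.31527) + (1/2)(0.133) + (2/3)(0.15764) + (5/6)(0.36946) = 0.58867.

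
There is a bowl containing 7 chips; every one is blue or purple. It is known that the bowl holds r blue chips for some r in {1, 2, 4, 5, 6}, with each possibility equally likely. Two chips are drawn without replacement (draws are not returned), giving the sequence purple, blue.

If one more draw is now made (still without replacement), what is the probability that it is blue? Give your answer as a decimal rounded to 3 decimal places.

The likelihood of the observed sequence under each hypothesis: P(data | r = 1) = (6/7)(1/6) = 1/7; P(data | r = 2) = (5/7)(2/6) = 5/21; P(data | r = 4) = (3/7)(4/6) = 2/7; P(data | r = 5) = (2/7)(5/6) = 5/21; P(data | r = 6) = (1/7)(6/6) = 1/7.
Multiplying each by its prior: 1/5 · 1/7 = 1/35, 1/5 · 5/21 = 1/21, 1/5 · 2/7 = 2/35, 1/5 · 5/21 = 1/21, 1/5 · 1/7 = 1/35; with total 22/105.
The posterior is then P(r = 1 | data) = 3/22, P(r = 2 | data) = 5/22, P(r = 4 | data) = 3/11, P(r = 5 | data) = 5/22, P(r = 6 | data) = 3/22.
The predictive probability is P(blue next | data) = (0)(3/22) + (1/5)(5/22) + (3/5)(3/11) + (4/5)(5/22) + (1)(3/22) = 29/55.

0.527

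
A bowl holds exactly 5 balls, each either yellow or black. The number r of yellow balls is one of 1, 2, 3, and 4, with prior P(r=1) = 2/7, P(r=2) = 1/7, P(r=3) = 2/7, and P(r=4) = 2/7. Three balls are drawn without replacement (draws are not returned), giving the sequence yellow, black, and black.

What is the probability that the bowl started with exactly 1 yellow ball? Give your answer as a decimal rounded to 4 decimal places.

0.5000

For each hypothesis, P(data | H) works out to: P(data | r = 1) = (1/5)(4/4)(3/3) = 1/5; P(data | r = 2) = (2/5)(3/4)(2/3) = 1/5; P(data | r = 3) = (3/5)(2/4)(1/3) = 1/10; P(data | r = 4) = (4/5)(1/4)(0/3) = 0.
Multiplying each by its prior: 2/7 · 1/5 = 2/35, 1/7 · 1/5 = 1/35, 2/7 · 1/10 = 1/35, 2/7 · 0 = 0; summing to 4/35.
Therefore the posterior P(r = 1 | data) = (2/35) / (4/35) = 1/2.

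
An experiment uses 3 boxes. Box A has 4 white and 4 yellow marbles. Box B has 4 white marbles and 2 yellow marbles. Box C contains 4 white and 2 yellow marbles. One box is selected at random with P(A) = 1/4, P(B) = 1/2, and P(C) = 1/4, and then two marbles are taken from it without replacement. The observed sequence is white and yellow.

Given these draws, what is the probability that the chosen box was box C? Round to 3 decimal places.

0.246

The likelihood of the observed sequence under each hypothesis: P(data | box A) = (4/8)(4/7) = 2/7; P(data | box B) = (4/6)(2/5) = 4/15; P(data | box C) = (4/6)(2/5) = 4/15.
The prior-weighted likelihoods are 1/4 · 2/7 = 1/14, 1/2 · 4/15 = 2/15, 1/4 · 4/15 = 1/15; these sum to 19/70.
Hence P(box C | data) = (1/15) / (19/70) = 14/57.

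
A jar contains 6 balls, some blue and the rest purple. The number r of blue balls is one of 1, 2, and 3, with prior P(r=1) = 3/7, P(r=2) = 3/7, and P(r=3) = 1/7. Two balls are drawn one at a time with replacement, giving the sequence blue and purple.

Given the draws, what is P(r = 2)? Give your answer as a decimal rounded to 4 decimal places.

0.5000

Compute the likelihood of the observed sequence for each case: P(data | r = 1) = (1/6)(5/6) = 5/36; P(data | r = 2) = (2/6)(4/6) = 2/9; P(data | r = 3) = (3/6)(3/6) = 1/4.
The prior-weighted likelihoods are 3/7 · 5/36 = 5/84, 3/7 · 2/9 = 2/21, 1/7 · 1/4 = 1/28; these sum to 4/21.
By Bayes' rule, P(r = 2 | data) = (2/21) / (4/21) = 1/2.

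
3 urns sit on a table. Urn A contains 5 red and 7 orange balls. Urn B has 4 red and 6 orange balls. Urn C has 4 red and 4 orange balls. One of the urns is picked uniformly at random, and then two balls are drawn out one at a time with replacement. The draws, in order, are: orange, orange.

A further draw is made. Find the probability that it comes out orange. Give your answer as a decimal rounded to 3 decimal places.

0.568

Compute the likelihood of the observed sequence for each case: P(data | urn A) = (7/12)(7/12) = 0.34028; P(data | urn B) = (6/10)(6/10) = 0.36; P(data | urn C) = (4/8)(4/8) = 0.25.
Weighting by the prior gives 1/3 · 0.34028 = 0.11343, 1/3 · 0.36 = 0.12, 1/3 · 0.25 = 0.083333; summing to 0.31676.
Dividing through by the total gives posterior P(urn A | data) = 0.35808, P(urn B | data) = 0.37884, P(urn C | data) = 0.26308.
Averaging over the posterior, P(orange next | data) = (7/12)(0.35808) + (3/5)(0.37884) + (1/2)(0.26308) = 0.56772.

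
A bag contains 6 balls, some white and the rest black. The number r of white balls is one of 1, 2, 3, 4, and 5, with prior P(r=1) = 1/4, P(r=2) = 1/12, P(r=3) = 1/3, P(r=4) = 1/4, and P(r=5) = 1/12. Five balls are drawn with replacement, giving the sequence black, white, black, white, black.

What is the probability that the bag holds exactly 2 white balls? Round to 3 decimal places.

For each hypothesis, P(data | H) works out to: P(data | r = 1) = (5/6)(1/6)(5/6)(1/6)(5/6) = 0.016075; P(data | r = 2) = (4/6)(2/6)(4/6)(2/6)(4/6) = 0.032922; P(data | r = 3) = (3/6)(3/6)(3/6)(3/6)(3/6) = 0.03125; P(data | r = 4) = (2/6)(4/6)(2/6)(4/6)(2/6) = 0.016461; P(data | r = 5) = (1/6)(5/6)(1/6)(5/6)(1/6) = 0.003215.
Multiplying each by its prior: 1/4 · 0.016075 = 0.0040188, 1/12 · 0.032922 = 0.0027435, 1/3 · 0.03125 = 0.010417, 1/4 · 0.016461 = 0.0041152, 1/12 · 0.003215 = 0.00026792; with total 0.021562.
So P(r = 2 | data) = (0.0027435) / (0.021562) = 0.12724.

0.127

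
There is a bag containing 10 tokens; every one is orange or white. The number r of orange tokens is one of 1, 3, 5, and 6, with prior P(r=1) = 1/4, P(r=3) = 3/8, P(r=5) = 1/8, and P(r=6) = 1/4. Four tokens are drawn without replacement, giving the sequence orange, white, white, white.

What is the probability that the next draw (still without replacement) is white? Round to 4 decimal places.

0.6931

The likelihood of the observed sequence under each hypothesis: P(data | r = 1) = (1/10)(9/9)(8/8)(7/7) = 1/10; P(data | r = 3) = (3/10)(7/9)(6/8)(5/7) = 1/8; P(data | r = 5) = (5/10)(5/9)(4/8)(3/7) = 5/84; P(data | r = 6) = (6/10)(4/9)(3/8)(2/7) = 1/35.
The prior-weighted likelihoods are 1/4 · 1/10 = 1/40, 3/8 · 1/8 = 3/64, 1/8 · 5/84 = 5/672, 1/4 · 1/35 = 1/140; summing to 83/960.
Normalising, the posterior is P(r = 1 | data) = 0.28916, P(r = 3 | data) = 0.54217, P(r = 5 | data) = 0.086059, P(r = 6 | data) = 0.082616.
The predictive probability is P(white next | data) = (1)(0.28916) + (2/3)(0.54217) + (1/3)(0.086059) + (1/6)(0.082616) = 0.69306.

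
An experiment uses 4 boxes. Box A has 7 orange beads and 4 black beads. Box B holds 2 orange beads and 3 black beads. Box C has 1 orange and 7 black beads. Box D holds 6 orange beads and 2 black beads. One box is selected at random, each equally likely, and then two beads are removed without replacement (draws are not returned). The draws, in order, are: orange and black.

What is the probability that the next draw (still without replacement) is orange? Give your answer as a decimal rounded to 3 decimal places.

For each hypothesis, P(data | H) works out to: P(data | box A) = (7/11)(4/10) = 0.25455; P(data | box B) = (2/5)(3/4) = 0.3; P(data | box C) = (1/8)(7/7) = 0.125; P(data | box D) = (6/8)(2/7) = 0.21429.
Multiplying each by its prior: 1/4 · 0.25455 = 0.063636, 1/4 · 0.3 = 0.075, 1/4 · 0.125 = 0.03125, 1/4 · 0.21429 = 0.053571; with total 0.22346.
Dividing through by the total gives posterior P(box A | data) = 0.28478, P(box B | data) = 0.33563, P(box C | data) = 0.13985, P(box D | data) = 0.23974.
So P(orange next | data) = Σ P(orange next | H) P(H | data) = (2/3)(0.28478) + (1/3)(0.33563) + (0)(0.13985) + (5/6)(0.23974) = 0.50151.

0.502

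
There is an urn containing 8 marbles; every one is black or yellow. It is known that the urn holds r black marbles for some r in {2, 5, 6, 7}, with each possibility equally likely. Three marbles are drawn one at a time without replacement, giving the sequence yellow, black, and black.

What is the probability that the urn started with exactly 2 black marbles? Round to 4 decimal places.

0.0690

For each hypothesis, P(data | H) works out to: P(data | r = 2) = (6/8)(2/7)(1/6) = 1/28; P(data | r = 5) = (3/8)(5/7)(4/6) = 5/28; P(data | r = 6) = (2/8)(6/7)(5/6) = 5/28; P(data | r = 7) = (1/8)(7/7)(6/6) = 1/8.
The prior-weighted likelihoods are 1/4 · 1/28 = 1/112, 1/4 · 5/28 = 5/112, 1/4 · 5/28 = 5/112, 1/4 · 1/8 = 1/32; with total 29/224.
So P(r = 2 | data) = (1/112) / (29/224) = 2/29.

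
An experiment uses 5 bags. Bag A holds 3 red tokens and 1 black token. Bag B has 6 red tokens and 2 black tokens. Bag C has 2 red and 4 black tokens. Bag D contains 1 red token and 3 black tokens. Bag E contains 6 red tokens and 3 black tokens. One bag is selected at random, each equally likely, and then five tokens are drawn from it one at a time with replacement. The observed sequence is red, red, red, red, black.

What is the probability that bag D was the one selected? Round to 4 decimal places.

The likelihood of the observed sequence under each hypothesis: P(data | bag A) = (3/4)(3/4)(3/4)(3/4)(1/4) = 0.079102; P(data | bag B) = (6/8)(6/8)(6/8)(6/8)(2/8) = 0.079102; P(data | bag C) = (2/6)(2/6)(2/6)(2/6)(4/6) = 0.0082305; P(data | bag D) = (1/4)(1/4)(1/4)(1/4)(3/4) = 0.0029297; P(data | bag E) = (6/9)(6/9)(6/9)(6/9)(3/9) = 0.065844.
Weighting by the prior gives 1/5 · 0.079102 = 0.01582, 1/5 · 0.079102 = 0.01582, 1/5 · 0.0082305 = 0.0016461, 1/5 · 0.0029297 = 0.00058594, 1/5 · 0.065844 = 0.013169; with total 0.047041.
Hence P(bag D | data) = (0.00058594) / (0.047041) = 0.012456.

0.0125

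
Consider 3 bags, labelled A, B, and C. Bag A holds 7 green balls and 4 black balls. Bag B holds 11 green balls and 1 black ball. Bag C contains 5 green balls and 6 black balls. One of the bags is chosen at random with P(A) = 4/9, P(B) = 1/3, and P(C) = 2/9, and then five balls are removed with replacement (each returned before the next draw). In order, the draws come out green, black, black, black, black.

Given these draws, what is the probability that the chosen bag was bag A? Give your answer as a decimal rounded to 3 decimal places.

0.356

Compute the likelihood of the observed sequence for each case: P(data | bag A) = (7/11)(4/11)(4/11)(4/11)(4/11) = 0.011127; P(data | bag B) = (11/12)(1/12)(1/12)(1/12)(1/12) = 4.4207e-05; P(data | bag C) = (5/11)(6/11)(6/11)(6/11)(6/11) = 0.040236.
Multiplying each by its prior: 4/9 · 0.011127 = 0.0049453, 1/3 · 4.4207e-05 = 1.4736e-05, 2/9 · 0.040236 = 0.0089413; with total 0.013901.
Therefore the posterior P(bag A | data) = (0.0049453) / (0.013901) = 0.35574.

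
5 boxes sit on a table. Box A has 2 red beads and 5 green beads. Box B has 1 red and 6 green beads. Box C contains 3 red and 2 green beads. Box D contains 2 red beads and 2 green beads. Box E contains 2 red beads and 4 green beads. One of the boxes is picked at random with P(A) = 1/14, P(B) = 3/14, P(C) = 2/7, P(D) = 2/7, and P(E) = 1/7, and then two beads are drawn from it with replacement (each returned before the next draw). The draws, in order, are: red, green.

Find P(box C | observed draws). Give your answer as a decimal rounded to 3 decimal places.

Compute the likelihood of the observed sequence for each case: P(data | box A) = (2/7)(5/7) = 0.20408; P(data | box B) = (1/7)(6/7) = 0.12245; P(data | box C) = (3/5)(2/5) = 0.24; P(data | box D) = (2/4)(2/4) = 0.25; P(data | box E) = (2/6)(4/6) = 0.22222.
Multiplying each by its prior: 1/14 · 0.20408 = 0.014577, 3/14 · 0.12245 = 0.026239, 2/7 · 0.24 = 0.068571, 2/7 · 0.25 = 0.071429, 1/7 · 0.22222 = 0.031746; with total 0.21256.
Therefore the posterior P(box C | data) = (0.068571) / (0.21256) = 0.32259.

0.323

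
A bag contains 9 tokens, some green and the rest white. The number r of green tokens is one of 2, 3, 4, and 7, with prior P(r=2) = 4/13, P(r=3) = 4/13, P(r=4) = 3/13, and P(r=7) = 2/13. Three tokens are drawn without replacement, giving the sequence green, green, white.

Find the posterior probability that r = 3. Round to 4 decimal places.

Under each hypothesis, the probability of the observed sequence is: P(data | r = 2) = (2/9)(1/8)(7/7) = 0.027778; P(data | r = 3) = (3/9)(2/8)(6/7) = 0.071429; P(data | r = 4) = (4/9)(3/8)(5/7) = 0.11905; P(data | r = 7) = (7/9)(6/8)(2/7) = 0.16667.
Weighting by the prior gives 4/13 · 0.027778 = 0.008547, 4/13 · 0.071429 = 0.021978, 3/13 · 0.11905 = 0.027473, 2/13 · 0.16667 = 0.025641; with total 0.083639.
By Bayes' rule, P(r = 3 | data) = (0.021978) / (0.083639) = 0.26277.

0.2628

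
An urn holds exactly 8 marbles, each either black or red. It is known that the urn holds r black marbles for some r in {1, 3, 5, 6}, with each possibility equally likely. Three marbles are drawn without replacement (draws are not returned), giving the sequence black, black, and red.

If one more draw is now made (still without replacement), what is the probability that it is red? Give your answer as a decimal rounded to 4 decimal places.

Compute the likelihood of the observed sequence for each case: P(data | r = 1) = (1/8)(0/7) = 0; P(data | r = 3) = (3/8)(2/7)(5/6) = 5/56; P(data | r = 5) = (5/8)(4/7)(3/6) = 5/28; P(data | r = 6) = (6/8)(5/7)(2/6) = 5/28.
Multiplying each by its prior: 1/4 · 0 = 0, 1/4 · 5/56 = 5/224, 1/4 · 5/28 = 5/112, 1/4 · 5/28 = 5/112; these sum to 25/224.
Normalising, the posterior is P(r = 1 | data) = 0, P(r = 3 | data) = 1/5, P(r = 5 | data) = 2/5, P(r = 6 | data) = 2/5.
The predictive probability is P(red next | data) = (4/5)(1/5) + (2/5)(2/5) + (1/5)(2/5) = 2/5.

0.4000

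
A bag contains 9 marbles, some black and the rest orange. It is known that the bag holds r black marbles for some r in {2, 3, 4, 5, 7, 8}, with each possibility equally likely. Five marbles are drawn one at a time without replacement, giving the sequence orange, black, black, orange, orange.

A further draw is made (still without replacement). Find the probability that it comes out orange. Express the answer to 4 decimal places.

Under each hypothesis, the probability of the observed sequence is: P(data | r = 2) = (7/9)(2/8)(1/7)(6/6)(5/5) = 1/36; P(data | r = 3) = (6/9)(3/8)(2/7)(5/6)(4/5) = 1/21; P(data | r = 4) = (5/9)(4/8)(3/7)(4/6)(3/5) = 1/21; P(data | r = 5) = (4/9)(5/8)(4/7)(3/6)(2/5) = 2/63; P(data | r = 7) = (2/9)(7/8)(6/7)(1/6)(0/5) = 0; P(data | r = 8) = (1/9)(8/8)(7/7)(0/6) = 0.
Multiplying each by its prior: 1/6 · 1/36 = 1/216, 1/6 · 1/21 = 1/126, 1/6 · 1/21 = 1/126, 1/6 · 2/63 = 1/189, 1/6 · 0 = 0, 1/6 · 0 = 0; with total 13/504.
Normalising, the posterior is P(r = 2 | data) = 7/39, P(r = 3 | data) = 4/13, P(r = 4 | data) = 4/13, P(r = 5 | data) = 8/39, P(r = 7 | data) = 0, P(r = 8 | data) = 0.
Averaging over the posterior, P(orange next | data) = (1)(7/39) + (3/4)(4/13) + (1/2)(4/13) + (1/4)(8/39) = 8/13.

0.6154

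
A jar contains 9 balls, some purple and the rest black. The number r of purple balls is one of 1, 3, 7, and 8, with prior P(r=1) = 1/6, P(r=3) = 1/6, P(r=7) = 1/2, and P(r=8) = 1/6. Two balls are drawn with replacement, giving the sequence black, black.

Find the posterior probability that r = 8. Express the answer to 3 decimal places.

0.009

Under each hypothesis, the probability of the observed sequence is: P(data | r = 1) = (8/9)(8/9) = 64/81; P(data | r = 3) = (6/9)(6/9) = 4/9; P(data | r = 7) = (2/9)(2/9) = 4/81; P(data | r = 8) = (1/9)(1/9) = 1/81.
The prior-weighted likelihoods are 1/6 · 64/81 = 32/243, 1/6 · 4/9 = 2/27, 1/2 · 4/81 = 2/81, 1/6 · 1/81 = 1/486; with total 113/486.
Hence P(r = 8 | data) = (1/486) / (113/486) = 1/113.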